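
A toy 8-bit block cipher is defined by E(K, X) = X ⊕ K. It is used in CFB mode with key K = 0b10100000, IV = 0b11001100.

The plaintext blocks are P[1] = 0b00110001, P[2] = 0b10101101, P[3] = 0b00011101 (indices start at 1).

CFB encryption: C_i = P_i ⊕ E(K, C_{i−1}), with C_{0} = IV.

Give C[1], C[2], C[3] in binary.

C[1] = 0b01011101, C[2] = 0b01010000, C[3] = 0b11101101

C[1]: E(K, 0b11001100) = 0b01101100; 0b00110001 ⊕ 0b01101100 = 0b01011101.
C[2]: E(K, 0b01011101) = 0b11111101; 0b10101101 ⊕ 0b11111101 = 0b01010000.
C[3]: E(K, 0b01010000) = 0b11110000; 0b00011101 ⊕ 0b11110000 = 0b11101101.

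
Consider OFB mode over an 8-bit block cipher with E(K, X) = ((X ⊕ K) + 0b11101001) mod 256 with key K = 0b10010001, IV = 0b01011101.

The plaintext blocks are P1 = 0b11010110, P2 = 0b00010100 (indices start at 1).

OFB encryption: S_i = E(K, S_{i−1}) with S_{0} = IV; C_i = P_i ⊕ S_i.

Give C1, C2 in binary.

C1 = 0b01100011, C2 = 0b00011001

C1: S = E(K, 0b01011101) = 0b10110101; 0b11010110 ⊕ 0b10110101 = 0b01100011.
C2: S = E(K, 0b10110101) = 0b00001101; 0b00010100 ⊕ 0b00001101 = 0b00011001.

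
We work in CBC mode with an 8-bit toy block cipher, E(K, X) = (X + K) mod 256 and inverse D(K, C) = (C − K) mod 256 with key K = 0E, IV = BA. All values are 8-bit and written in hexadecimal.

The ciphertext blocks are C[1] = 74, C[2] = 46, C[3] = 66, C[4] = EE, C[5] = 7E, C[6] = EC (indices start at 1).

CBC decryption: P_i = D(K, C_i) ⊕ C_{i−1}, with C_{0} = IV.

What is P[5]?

P[5]: D(K, 7E) = 70; 70 ⊕ EE = 9E.

P[5] = 9E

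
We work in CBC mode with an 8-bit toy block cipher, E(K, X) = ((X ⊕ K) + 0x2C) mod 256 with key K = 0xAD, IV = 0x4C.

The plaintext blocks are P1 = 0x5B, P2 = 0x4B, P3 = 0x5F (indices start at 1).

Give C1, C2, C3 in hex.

CBC encryption: C_i = E(K, P_i ⊕ C_{i−1}), with C_{0} = IV.
C1: P1 ⊕ 0x4C = 0x17; E(K, 0x17) = 0xE6.
C2: P2 ⊕ 0xE6 = 0xAD; E(K, 0xAD) = 0x2C.
C3: P3 ⊕ 0x2C = 0x73; E(K, 0x73) = 0x0A.

C1 = 0xE6, C2 = 0x2C, C3 = 0x0A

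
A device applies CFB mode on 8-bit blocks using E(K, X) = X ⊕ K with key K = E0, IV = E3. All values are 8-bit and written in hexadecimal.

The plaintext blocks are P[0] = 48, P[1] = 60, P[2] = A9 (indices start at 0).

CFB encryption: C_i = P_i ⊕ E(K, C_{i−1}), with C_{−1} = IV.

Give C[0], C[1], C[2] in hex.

C[0] = 4B, C[1] = CB, C[2] = 82

C[0]: E(K, E3) = 03; 48 ⊕ 03 = 4B.
C[1]: E(K, 4B) = AB; 60 ⊕ AB = CB.
C[2]: E(K, CB) = 2B; A9 ⊕ 2B = 82.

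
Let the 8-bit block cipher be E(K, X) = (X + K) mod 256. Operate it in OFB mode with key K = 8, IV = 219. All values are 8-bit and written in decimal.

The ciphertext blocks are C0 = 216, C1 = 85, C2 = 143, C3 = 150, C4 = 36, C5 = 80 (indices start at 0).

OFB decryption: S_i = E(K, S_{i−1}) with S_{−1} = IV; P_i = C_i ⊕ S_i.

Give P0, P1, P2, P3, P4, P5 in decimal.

P0 = 59, P1 = 190, P2 = 124, P3 = 109, P4 = 39, P5 = 91

P0: S = E(K, 219) = 227; 216 ⊕ 227 = 59.
P1: S = E(K, 227) = 235; 85 ⊕ 235 = 190.
P2: S = E(K, 235) = 243; 143 ⊕ 243 = 124.
P3: S = E(K, 243) = 251; 150 ⊕ 251 = 109.
P4: S = E(K, 251) = 3; 36 ⊕ 3 = 39.
P5: S = E(K, 3) = 11; 80 ⊕ 11 = 91.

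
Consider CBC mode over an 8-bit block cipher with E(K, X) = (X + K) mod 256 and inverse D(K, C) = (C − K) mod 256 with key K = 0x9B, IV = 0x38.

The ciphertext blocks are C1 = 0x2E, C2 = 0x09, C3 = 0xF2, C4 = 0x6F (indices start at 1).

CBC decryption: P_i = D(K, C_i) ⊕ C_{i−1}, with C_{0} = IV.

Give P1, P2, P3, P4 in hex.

P1: D(K, 0x2E) = 0x93; 0x93 ⊕ 0x38 = 0xAB.
P2: D(K, 0x09) = 0x6E; 0x6E ⊕ 0x2E = 0x40.
P3: D(K, 0xF2) = 0x57; 0x57 ⊕ 0x09 = 0x5E.
P4: D(K, 0x6F) = 0xD4; 0xD4 ⊕ 0xF2 = 0x26.

P1 = 0xAB, P2 = 0x40, P3 = 0x5E, P4 = 0x26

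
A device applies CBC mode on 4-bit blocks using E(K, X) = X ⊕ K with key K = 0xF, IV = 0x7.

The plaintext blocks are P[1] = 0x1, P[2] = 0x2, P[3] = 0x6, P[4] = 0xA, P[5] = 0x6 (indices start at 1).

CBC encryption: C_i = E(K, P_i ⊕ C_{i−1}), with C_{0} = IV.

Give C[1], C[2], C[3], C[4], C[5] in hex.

C[1]: P[1] ⊕ 0x7 = 0x6; E(K, 0x6) = 0x9.
C[2]: P[2] ⊕ 0x9 = 0xB; E(K, 0xB) = 0x4.
C[3]: P[3] ⊕ 0x4 = 0x2; E(K, 0x2) = 0xD.
C[4]: P[4] ⊕ 0xD = 0x7; E(K, 0x7) = 0x8.
C[5]: P[5] ⊕ 0x8 = 0xE; E(K, 0xE) = 0x1.

C[1] = 0x9, C[2] = 0x4, C[3] = 0xD, C[4] = 0x8, C[5] = 0x1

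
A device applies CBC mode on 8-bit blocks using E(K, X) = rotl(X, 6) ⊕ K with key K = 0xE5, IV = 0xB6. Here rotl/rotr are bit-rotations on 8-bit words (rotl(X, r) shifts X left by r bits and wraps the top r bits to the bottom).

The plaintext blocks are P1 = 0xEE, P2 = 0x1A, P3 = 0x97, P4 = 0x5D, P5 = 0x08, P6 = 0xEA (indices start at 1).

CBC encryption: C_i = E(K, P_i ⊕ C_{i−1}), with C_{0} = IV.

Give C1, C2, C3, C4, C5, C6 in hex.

C1 = 0xF3, C2 = 0x9F, C3 = 0xE7, C4 = 0x4B, C5 = 0x35, C6 = 0x12

C1: P1 ⊕ 0xB6 = 0x58; E(K, 0x58) = 0xF3.
C2: P2 ⊕ 0xF3 = 0xE9; E(K, 0xE9) = 0x9F.
C3: P3 ⊕ 0x9F = 0x08; E(K, 0x08) = 0xE7.
C4: P4 ⊕ 0xE7 = 0xBA; E(K, 0xBA) = 0x4B.
C5: P5 ⊕ 0x4B = 0x43; E(K, 0x43) = 0x35.
C6: P6 ⊕ 0x35 = 0xDF; E(K, 0xDF) = 0x12.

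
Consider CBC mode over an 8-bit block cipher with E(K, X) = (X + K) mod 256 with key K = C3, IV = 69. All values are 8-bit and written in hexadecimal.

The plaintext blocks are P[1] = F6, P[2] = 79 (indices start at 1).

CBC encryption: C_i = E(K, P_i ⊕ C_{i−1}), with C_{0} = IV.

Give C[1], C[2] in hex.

C[1]: P[1] ⊕ 69 = 9F; E(K, 9F) = 62.
C[2]: P[2] ⊕ 62 = 1B; E(K, 1B) = DE.

C[1] = 62, C[2] = DE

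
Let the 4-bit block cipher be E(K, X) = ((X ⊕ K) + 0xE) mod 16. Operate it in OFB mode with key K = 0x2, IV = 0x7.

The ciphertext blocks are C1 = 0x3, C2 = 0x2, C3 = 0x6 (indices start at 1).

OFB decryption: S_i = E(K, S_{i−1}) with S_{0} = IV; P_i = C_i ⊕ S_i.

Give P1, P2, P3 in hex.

P1 = 0x0, P2 = 0xD, P3 = 0xD

P1: S = E(K, 0x7) = 0x3; 0x3 ⊕ 0x3 = 0x0.
P2: S = E(K, 0x3) = 0xF; 0x2 ⊕ 0xF = 0xD.
P3: S = E(K, 0xF) = 0xB; 0x6 ⊕ 0xB = 0xD.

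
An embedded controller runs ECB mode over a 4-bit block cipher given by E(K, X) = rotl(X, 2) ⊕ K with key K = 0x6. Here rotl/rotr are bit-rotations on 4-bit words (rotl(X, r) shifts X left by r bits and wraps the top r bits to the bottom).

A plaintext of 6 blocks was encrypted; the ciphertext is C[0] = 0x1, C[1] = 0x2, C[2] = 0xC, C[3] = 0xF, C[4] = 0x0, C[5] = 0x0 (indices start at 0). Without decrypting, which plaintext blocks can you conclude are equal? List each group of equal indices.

P[4] = P[5]

ECB encrypts each block independently with the same key, so equal ciphertext blocks imply equal plaintext blocks.
C[4] = C[5] = 0x0, so P[4] = P[5].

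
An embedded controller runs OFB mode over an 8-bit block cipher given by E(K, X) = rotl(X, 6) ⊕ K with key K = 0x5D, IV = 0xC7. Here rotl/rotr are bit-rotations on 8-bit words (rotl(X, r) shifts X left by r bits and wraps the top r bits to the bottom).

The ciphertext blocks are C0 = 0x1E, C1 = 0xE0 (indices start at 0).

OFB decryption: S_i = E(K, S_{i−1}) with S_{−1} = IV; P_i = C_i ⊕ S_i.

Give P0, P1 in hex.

P0: S = E(K, 0xC7) = 0xAC; 0x1E ⊕ 0xAC = 0xB2.
P1: S = E(K, 0xAC) = 0x76; 0xE0 ⊕ 0x76 = 0x96.

P0 = 0xB2, P1 = 0x96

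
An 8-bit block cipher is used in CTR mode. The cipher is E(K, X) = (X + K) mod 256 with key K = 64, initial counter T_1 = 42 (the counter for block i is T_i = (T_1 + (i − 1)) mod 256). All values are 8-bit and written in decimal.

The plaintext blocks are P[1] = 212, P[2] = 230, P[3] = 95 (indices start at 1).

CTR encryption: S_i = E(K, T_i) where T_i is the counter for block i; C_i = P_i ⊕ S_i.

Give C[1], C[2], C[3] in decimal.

C[1] = 190, C[2] = 141, C[3] = 51

C[1]: T = 42, S = E(K, T) = 106; 212 ⊕ 106 = 190.
C[2]: T = 43, S = E(K, T) = 107; 230 ⊕ 107 = 141.
C[3]: T = 44, S = E(K, T) = 108; 95 ⊕ 108 = 51.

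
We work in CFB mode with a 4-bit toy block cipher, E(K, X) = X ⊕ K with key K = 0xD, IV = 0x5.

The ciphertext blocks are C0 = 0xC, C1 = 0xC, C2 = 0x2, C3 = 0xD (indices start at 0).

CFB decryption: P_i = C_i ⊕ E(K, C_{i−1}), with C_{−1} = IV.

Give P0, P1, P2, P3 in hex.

P0 = 0x4, P1 = 0xD, P2 = 0x3, P3 = 0x2

P0: E(K, 0x5) = 0x8; 0xC ⊕ 0x8 = 0x4.
P1: E(K, 0xC) = 0x1; 0xC ⊕ 0x1 = 0xD.
P2: E(K, 0xC) = 0x1; 0x2 ⊕ 0x1 = 0x3.
P3: E(K, 0x2) = 0xF; 0xD ⊕ 0xF = 0x2.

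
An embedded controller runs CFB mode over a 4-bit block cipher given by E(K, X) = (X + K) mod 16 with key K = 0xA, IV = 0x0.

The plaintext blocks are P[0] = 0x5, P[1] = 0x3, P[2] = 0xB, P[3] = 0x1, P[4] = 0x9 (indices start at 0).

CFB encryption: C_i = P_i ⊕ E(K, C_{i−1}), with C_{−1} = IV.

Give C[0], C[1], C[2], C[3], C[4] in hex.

C[0]: E(K, 0x0) = 0xA; 0x5 ⊕ 0xA = 0xF.
C[1]: E(K, 0xF) = 0x9; 0x3 ⊕ 0x9 = 0xA.
C[2]: E(K, 0xA) = 0x4; 0xB ⊕ 0x4 = 0xF.
C[3]: E(K, 0xF) = 0x9; 0x1 ⊕ 0x9 = 0x8.
C[4]: E(K, 0x8) = 0x2; 0x9 ⊕ 0x2 = 0xB.

C[0] = 0xF, C[1] = 0xA, C[2] = 0xF, C[3] = 0x8, C[4] = 0xB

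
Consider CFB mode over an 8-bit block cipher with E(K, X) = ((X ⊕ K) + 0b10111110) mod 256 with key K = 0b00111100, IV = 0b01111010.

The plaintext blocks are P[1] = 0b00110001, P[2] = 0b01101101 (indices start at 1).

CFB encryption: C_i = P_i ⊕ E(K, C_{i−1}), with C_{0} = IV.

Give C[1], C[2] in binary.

C[1]: E(K, 0b01111010) = 0b00000100; 0b00110001 ⊕ 0b00000100 = 0b00110101.
C[2]: E(K, 0b00110101) = 0b11000111; 0b01101101 ⊕ 0b11000111 = 0b10101010.

C[1] = 0b00110101, C[2] = 0b10101010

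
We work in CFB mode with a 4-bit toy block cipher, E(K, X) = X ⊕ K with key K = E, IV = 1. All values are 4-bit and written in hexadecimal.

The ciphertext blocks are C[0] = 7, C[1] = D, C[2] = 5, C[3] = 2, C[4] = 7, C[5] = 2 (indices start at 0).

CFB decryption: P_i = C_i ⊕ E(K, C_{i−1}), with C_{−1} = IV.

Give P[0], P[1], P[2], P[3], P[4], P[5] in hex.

P[0] = 8, P[1] = 4, P[2] = 6, P[3] = 9, P[4] = B, P[5] = B

P[0]: E(K, 1) = F; 7 ⊕ F = 8.
P[1]: E(K, 7) = 9; D ⊕ 9 = 4.
P[2]: E(K, D) = 3; 5 ⊕ 3 = 6.
P[3]: E(K, 5) = B; 2 ⊕ B = 9.
P[4]: E(K, 2) = C; 7 ⊕ C = B.
P[5]: E(K, 7) = 9; 2 ⊕ 9 = B.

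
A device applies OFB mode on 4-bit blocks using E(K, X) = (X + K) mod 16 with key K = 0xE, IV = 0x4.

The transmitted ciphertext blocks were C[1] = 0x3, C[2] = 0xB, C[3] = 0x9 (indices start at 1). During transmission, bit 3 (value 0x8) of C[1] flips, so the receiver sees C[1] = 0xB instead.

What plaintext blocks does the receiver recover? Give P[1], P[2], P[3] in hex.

OFB decryption: S_i = E(K, S_{i−1}) with S_{0} = IV; P_i = C_i ⊕ S_i.
Only C[1] changed, to 0xB. In OFB, a change in C_i flips the same bit in P_i only; the keystream is unaffected. Decrypting the received ciphertext:
P[1]: S = E(K, 0x4) = 0x2; 0xB ⊕ 0x2 = 0x9.
P[2]: S = E(K, 0x2) = 0x0; 0xB ⊕ 0x0 = 0xB.
P[3]: S = E(K, 0x0) = 0xE; 0x9 ⊕ 0xE = 0x7.
Blocks that differ from the original plaintext: P[1].

P[1] = 0x9, P[2] = 0xB, P[3] = 0x7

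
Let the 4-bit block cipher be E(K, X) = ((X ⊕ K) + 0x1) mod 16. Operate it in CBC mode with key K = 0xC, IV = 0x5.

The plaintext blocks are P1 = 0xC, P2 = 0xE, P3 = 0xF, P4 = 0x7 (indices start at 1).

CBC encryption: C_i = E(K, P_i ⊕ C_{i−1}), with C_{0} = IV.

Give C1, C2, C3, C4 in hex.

C1: P1 ⊕ 0x5 = 0x9; E(K, 0x9) = 0x6.
C2: P2 ⊕ 0x6 = 0x8; E(K, 0x8) = 0x5.
C3: P3 ⊕ 0x5 = 0xA; E(K, 0xA) = 0x7.
C4: P4 ⊕ 0x7 = 0x0; E(K, 0x0) = 0xD.

C1 = 0x6, C2 = 0x5, C3 = 0x7, C4 = 0xD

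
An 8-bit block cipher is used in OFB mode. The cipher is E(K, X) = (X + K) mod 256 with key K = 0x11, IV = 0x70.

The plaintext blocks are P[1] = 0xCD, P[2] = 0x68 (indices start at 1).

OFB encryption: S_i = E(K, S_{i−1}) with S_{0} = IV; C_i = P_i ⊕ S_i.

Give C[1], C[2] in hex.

C[1]: S = E(K, 0x70) = 0x81; 0xCD ⊕ 0x81 = 0x4C.
C[2]: S = E(K, 0x81) = 0x92; 0x68 ⊕ 0x92 = 0xFA.

C[1] = 0x4C, C[2] = 0xFA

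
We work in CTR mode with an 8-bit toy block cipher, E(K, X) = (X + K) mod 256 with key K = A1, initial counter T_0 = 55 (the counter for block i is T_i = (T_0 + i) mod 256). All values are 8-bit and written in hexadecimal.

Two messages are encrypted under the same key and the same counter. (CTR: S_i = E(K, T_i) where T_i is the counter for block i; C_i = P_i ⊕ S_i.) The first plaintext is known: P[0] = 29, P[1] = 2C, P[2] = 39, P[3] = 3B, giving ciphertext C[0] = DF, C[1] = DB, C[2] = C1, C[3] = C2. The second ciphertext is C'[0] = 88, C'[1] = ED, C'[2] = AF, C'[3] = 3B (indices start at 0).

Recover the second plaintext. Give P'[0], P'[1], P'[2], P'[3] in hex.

In CTR with a reused counter, both messages share the same keystream S_i, so C_i ⊕ C'_i = P_i ⊕ P'_i and thus P'_i = P_i ⊕ C_i ⊕ C'_i.
P'[0]: 29 ⊕ DF ⊕ 88 = 7E.
P'[1]: 2C ⊕ DB ⊕ ED = 1A.
P'[2]: 39 ⊕ C1 ⊕ AF = 57.
P'[3]: 3B ⊕ C2 ⊕ 3B = C2.

P'[0] = 7E, P'[1] = 1A, P'[2] = 57, P'[3] = C2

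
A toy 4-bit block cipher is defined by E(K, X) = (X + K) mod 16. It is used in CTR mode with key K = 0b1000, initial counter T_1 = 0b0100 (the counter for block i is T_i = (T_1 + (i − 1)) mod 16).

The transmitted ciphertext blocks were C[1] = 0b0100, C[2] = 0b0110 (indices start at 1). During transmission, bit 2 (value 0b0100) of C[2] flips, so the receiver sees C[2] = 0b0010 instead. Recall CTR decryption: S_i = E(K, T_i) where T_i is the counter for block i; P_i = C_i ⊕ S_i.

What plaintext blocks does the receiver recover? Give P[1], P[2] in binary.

P[1] = 0b1000, P[2] = 0b1111

Only C[2] changed, to 0b0010. In CTR, a change in C_i flips the same bit in P_i only; the keystream is unaffected. Decrypting the received ciphertext:
P[1]: T = 0b0100, S = E(K, T) = 0b1100; 0b0100 ⊕ 0b1100 = 0b1000.
P[2]: T = 0b0101, S = E(K, T) = 0b1101; 0b0010 ⊕ 0b1101 = 0b1111.
Blocks that differ from the original plaintext: P[2].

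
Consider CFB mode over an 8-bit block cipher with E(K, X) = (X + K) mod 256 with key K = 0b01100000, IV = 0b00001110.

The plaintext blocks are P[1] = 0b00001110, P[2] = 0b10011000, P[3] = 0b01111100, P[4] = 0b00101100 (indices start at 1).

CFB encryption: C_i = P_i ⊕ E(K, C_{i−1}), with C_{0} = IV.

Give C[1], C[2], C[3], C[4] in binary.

C[1] = 0b01100000, C[2] = 0b01011000, C[3] = 0b11000100, C[4] = 0b00001000

C[1]: E(K, 0b00001110) = 0b01101110; 0b00001110 ⊕ 0b01101110 = 0b01100000.
C[2]: E(K, 0b01100000) = 0b11000000; 0b10011000 ⊕ 0b11000000 = 0b01011000.
C[3]: E(K, 0b01011000) = 0b10111000; 0b01111100 ⊕ 0b10111000 = 0b11000100.
C[4]: E(K, 0b11000100) = 0b00100100; 0b00101100 ⊕ 0b00100100 = 0b00001000.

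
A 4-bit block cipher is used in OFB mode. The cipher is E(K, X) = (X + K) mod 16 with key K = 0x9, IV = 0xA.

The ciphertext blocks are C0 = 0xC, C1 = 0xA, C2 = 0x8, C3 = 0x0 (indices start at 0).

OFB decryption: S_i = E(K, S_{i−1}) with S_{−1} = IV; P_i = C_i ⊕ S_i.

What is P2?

P2 = 0xD

P0: S = E(K, 0xA) = 0x3; 0xC ⊕ 0x3 = 0xF.
P1: S = E(K, 0x3) = 0xC; 0xA ⊕ 0xC = 0x6.
P2: S = E(K, 0xC) = 0x5; 0x8 ⊕ 0x5 = 0xD.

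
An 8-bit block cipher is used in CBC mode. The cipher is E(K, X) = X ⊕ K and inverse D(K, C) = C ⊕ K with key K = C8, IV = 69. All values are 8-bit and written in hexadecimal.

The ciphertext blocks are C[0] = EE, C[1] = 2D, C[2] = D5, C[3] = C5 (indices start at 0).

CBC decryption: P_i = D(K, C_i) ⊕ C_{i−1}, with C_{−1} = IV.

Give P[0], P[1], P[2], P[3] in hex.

P[0] = 4F, P[1] = 0B, P[2] = 30, P[3] = D8

P[0]: D(K, EE) = 26; 26 ⊕ 69 = 4F.
P[1]: D(K, 2D) = E5; E5 ⊕ EE = 0B.
P[2]: D(K, D5) = 1D; 1D ⊕ 2D = 30.
P[3]: D(K, C5) = 0D; 0D ⊕ D5 = D8.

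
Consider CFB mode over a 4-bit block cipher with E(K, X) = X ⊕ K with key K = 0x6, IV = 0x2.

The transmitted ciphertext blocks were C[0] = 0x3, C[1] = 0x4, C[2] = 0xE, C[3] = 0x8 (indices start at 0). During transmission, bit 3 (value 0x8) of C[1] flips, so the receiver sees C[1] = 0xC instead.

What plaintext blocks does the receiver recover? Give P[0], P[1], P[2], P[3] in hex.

P[0] = 0x7, P[1] = 0x9, P[2] = 0x4, P[3] = 0x0

CFB decryption: P_i = C_i ⊕ E(K, C_{i−1}), with C_{−1} = IV.
Only C[1] changed, to 0xC. In CFB, a change in C_i flips the same bit in P_i and garbles P_{i+1}. Decrypting the received ciphertext:
P[0]: E(K, 0x2) = 0x4; 0x3 ⊕ 0x4 = 0x7.
P[1]: E(K, 0x3) = 0x5; 0xC ⊕ 0x5 = 0x9.
P[2]: E(K, 0xC) = 0xA; 0xE ⊕ 0xA = 0x4.
P[3]: E(K, 0xE) = 0x8; 0x8 ⊕ 0x8 = 0x0.
Blocks that differ from the original plaintext: P[1], P[2].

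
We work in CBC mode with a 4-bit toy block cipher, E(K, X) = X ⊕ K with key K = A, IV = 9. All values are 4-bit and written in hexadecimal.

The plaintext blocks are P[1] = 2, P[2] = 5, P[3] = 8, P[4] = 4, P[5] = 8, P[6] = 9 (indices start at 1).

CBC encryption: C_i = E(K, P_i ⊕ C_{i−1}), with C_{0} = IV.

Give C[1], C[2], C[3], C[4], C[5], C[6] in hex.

C[1]: P[1] ⊕ 9 = B; E(K, B) = 1.
C[2]: P[2] ⊕ 1 = 4; E(K, 4) = E.
C[3]: P[3] ⊕ E = 6; E(K, 6) = C.
C[4]: P[4] ⊕ C = 8; E(K, 8) = 2.
C[5]: P[5] ⊕ 2 = A; E(K, A) = 0.
C[6]: P[6] ⊕ 0 = 9; E(K, 9) = 3.

C[1] = 1, C[2] = E, C[3] = C, C[4] = 2, C[5] = 0, C[6] = 3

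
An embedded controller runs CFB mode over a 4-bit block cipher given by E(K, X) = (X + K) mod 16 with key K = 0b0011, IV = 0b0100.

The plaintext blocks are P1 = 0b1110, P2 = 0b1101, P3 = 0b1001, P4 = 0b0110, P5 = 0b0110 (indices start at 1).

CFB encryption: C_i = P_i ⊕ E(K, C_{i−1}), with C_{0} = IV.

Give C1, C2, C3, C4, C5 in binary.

C1: E(K, 0b0100) = 0b0111; 0b1110 ⊕ 0b0111 = 0b1001.
C2: E(K, 0b1001) = 0b1100; 0b1101 ⊕ 0b1100 = 0b0001.
C3: E(K, 0b0001) = 0b0100; 0b1001 ⊕ 0b0100 = 0b1101.
C4: E(K, 0b1101) = 0b0000; 0b0110 ⊕ 0b0000 = 0b0110.
C5: E(K, 0b0110) = 0b1001; 0b0110 ⊕ 0b1001 = 0b1111.

C1 = 0b1001, C2 = 0b0001, C3 = 0b1101, C4 = 0b0110, C5 = 0b1111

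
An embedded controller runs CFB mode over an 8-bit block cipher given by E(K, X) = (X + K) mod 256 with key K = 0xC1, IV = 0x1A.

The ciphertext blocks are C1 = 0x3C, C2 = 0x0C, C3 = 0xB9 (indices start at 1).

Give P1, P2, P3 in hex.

CFB decryption: P_i = C_i ⊕ E(K, C_{i−1}), with C_{0} = IV.
P1: E(K, 0x1A) = 0xDB; 0x3C ⊕ 0xDB = 0xE7.
P2: E(K, 0x3C) = 0xFD; 0x0C ⊕ 0xFD = 0xF1.
P3: E(K, 0x0C) = 0xCD; 0xB9 ⊕ 0xCD = 0x74.

P1 = 0xE7, P2 = 0xF1, P3 = 0x74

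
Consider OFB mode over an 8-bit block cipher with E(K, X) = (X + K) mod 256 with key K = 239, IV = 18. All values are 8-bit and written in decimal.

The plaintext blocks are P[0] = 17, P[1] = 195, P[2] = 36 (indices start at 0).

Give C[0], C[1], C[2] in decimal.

C[0] = 16, C[1] = 51, C[2] = 251

OFB encryption: S_i = E(K, S_{i−1}) with S_{−1} = IV; C_i = P_i ⊕ S_i.
C[0]: S = E(K, 18) = 1; 17 ⊕ 1 = 16.
C[1]: S = E(K, 1) = 240; 195 ⊕ 240 = 51.
C[2]: S = E(K, 240) = 223; 36 ⊕ 223 = 251.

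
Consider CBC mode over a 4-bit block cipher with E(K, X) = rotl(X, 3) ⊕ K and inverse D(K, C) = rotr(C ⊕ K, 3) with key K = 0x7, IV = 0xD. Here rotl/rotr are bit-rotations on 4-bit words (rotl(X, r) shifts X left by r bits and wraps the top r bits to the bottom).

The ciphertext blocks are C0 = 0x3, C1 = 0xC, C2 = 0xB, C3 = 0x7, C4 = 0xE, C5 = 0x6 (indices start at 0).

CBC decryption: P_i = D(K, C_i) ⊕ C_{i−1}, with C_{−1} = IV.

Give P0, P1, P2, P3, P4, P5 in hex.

P0 = 0x5, P1 = 0x4, P2 = 0x5, P3 = 0xB, P4 = 0x4, P5 = 0xC

P0: D(K, 0x3) = 0x8; 0x8 ⊕ 0xD = 0x5.
P1: D(K, 0xC) = 0x7; 0x7 ⊕ 0x3 = 0x4.
P2: D(K, 0xB) = 0x9; 0x9 ⊕ 0xC = 0x5.
P3: D(K, 0x7) = 0x0; 0x0 ⊕ 0xB = 0xB.
P4: D(K, 0xE) = 0x3; 0x3 ⊕ 0x7 = 0x4.
P5: D(K, 0x6) = 0x2; 0x2 ⊕ 0xE = 0xC.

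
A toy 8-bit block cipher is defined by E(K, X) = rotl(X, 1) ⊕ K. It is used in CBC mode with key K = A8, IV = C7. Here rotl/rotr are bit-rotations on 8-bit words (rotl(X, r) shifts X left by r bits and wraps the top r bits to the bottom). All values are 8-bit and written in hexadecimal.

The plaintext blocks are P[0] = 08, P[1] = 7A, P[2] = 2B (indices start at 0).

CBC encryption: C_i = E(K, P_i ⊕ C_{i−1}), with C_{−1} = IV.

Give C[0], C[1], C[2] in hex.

C[0] = 37, C[1] = 32, C[2] = 9A

C[0]: P[0] ⊕ C7 = CF; E(K, CF) = 37.
C[1]: P[1] ⊕ 37 = 4D; E(K, 4D) = 32.
C[2]: P[2] ⊕ 32 = 19; E(K, 19) = 9A.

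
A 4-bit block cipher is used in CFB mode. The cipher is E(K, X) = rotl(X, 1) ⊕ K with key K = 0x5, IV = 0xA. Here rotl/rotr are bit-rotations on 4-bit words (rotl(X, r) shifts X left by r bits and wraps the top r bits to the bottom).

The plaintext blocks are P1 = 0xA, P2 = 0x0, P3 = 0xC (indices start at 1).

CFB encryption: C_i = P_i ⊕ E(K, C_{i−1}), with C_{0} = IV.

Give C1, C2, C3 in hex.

C1: E(K, 0xA) = 0x0; 0xA ⊕ 0x0 = 0xA.
C2: E(K, 0xA) = 0x0; 0x0 ⊕ 0x0 = 0x0.
C3: E(K, 0x0) = 0x5; 0xC ⊕ 0x5 = 0x9.

C1 = 0xA, C2 = 0x0, C3 = 0x9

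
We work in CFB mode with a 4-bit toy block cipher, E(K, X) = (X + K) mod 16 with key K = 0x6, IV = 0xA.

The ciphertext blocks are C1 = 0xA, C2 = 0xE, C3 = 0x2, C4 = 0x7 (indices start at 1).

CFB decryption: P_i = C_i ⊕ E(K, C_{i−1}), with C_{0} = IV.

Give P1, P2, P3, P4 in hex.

P1 = 0xA, P2 = 0xE, P3 = 0x6, P4 = 0xF

P1: E(K, 0xA) = 0x0; 0xA ⊕ 0x0 = 0xA.
P2: E(K, 0xA) = 0x0; 0xE ⊕ 0x0 = 0xE.
P3: E(K, 0xE) = 0x4; 0x2 ⊕ 0x4 = 0x6.
P4: E(K, 0x2) = 0x8; 0x7 ⊕ 0x8 = 0xF.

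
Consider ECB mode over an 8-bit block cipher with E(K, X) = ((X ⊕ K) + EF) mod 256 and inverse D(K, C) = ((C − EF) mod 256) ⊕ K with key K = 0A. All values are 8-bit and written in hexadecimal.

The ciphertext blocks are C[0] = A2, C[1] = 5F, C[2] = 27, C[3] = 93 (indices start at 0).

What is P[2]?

ECB decryption: P_i = D(K, C_i).
P[2]: D(K, 27) = 32.

P[2] = 32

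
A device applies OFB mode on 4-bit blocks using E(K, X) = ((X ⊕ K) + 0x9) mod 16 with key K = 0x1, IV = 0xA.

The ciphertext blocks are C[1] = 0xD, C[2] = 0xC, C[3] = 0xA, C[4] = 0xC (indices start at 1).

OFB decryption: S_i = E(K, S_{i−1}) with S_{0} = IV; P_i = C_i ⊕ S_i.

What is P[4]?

P[1]: S = E(K, 0xA) = 0x4; 0xD ⊕ 0x4 = 0x9.
P[2]: S = E(K, 0x4) = 0xE; 0xC ⊕ 0xE = 0x2.
P[3]: S = E(K, 0xE) = 0x8; 0xA ⊕ 0x8 = 0x2.
P[4]: S = E(K, 0x8) = 0x2; 0xC ⊕ 0x2 = 0xE.

P[4] = 0xE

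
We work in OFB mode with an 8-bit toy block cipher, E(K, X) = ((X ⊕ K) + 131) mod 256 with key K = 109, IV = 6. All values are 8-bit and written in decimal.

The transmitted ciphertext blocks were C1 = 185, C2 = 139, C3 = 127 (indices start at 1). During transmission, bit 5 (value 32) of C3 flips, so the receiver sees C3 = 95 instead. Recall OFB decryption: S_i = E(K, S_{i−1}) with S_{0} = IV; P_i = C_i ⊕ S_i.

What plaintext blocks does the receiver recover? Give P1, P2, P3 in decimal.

P1 = 87, P2 = 141, P3 = 177

Only C3 changed, to 95. In OFB, a change in C_i flips the same bit in P_i only; the keystream is unaffected. Decrypting the received ciphertext:
P1: S = E(K, 6) = 238; 185 ⊕ 238 = 87.
P2: S = E(K, 238) = 6; 139 ⊕ 6 = 141.
P3: S = E(K, 6) = 238; 95 ⊕ 238 = 177.
Blocks that differ from the original plaintext: P3.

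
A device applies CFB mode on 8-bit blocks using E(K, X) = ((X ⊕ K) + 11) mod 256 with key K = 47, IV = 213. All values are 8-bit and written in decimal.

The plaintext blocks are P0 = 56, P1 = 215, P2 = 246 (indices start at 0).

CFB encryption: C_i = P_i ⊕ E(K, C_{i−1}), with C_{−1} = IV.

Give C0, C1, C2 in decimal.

C0 = 61, C1 = 202, C2 = 6

C0: E(K, 213) = 5; 56 ⊕ 5 = 61.
C1: E(K, 61) = 29; 215 ⊕ 29 = 202.
C2: E(K, 202) = 240; 246 ⊕ 240 = 6.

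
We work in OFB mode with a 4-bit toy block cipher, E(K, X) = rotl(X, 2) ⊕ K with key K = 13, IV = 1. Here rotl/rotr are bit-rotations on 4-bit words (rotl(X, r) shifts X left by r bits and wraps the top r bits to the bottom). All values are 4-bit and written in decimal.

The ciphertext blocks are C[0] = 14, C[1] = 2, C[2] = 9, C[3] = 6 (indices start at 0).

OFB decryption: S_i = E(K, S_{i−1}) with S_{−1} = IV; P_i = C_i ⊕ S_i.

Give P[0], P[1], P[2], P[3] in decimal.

P[0]: S = E(K, 1) = 9; 14 ⊕ 9 = 7.
P[1]: S = E(K, 9) = 11; 2 ⊕ 11 = 9.
P[2]: S = E(K, 11) = 3; 9 ⊕ 3 = 10.
P[3]: S = E(K, 3) = 1; 6 ⊕ 1 = 7.

P[0] = 7, P[1] = 9, P[2] = 10, P[3] = 7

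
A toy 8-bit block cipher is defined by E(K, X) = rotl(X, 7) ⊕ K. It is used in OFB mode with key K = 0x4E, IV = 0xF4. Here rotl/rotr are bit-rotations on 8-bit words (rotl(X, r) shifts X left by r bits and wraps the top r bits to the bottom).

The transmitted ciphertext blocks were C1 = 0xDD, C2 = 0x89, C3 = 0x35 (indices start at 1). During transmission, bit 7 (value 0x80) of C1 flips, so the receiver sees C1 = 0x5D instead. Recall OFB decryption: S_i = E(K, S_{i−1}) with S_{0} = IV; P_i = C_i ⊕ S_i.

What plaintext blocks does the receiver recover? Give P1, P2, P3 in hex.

Only C1 changed, to 0x5D. In OFB, a change in C_i flips the same bit in P_i only; the keystream is unaffected. Decrypting the received ciphertext:
P1: S = E(K, 0xF4) = 0x34; 0x5D ⊕ 0x34 = 0x69.
P2: S = E(K, 0x34) = 0x54; 0x89 ⊕ 0x54 = 0xDD.
P3: S = E(K, 0x54) = 0x64; 0x35 ⊕ 0x64 = 0x51.
Blocks that differ from the original plaintext: P1.

P1 = 0x69, P2 = 0xDD, P3 = 0x51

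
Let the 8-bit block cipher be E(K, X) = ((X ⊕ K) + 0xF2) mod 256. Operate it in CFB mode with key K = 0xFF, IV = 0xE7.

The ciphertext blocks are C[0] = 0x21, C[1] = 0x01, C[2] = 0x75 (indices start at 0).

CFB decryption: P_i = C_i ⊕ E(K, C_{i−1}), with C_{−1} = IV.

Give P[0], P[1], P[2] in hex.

P[0] = 0x2B, P[1] = 0xD1, P[2] = 0x85

P[0]: E(K, 0xE7) = 0x0A; 0x21 ⊕ 0x0A = 0x2B.
P[1]: E(K, 0x21) = 0xD0; 0x01 ⊕ 0xD0 = 0xD1.
P[2]: E(K, 0x01) = 0xF0; 0x75 ⊕ 0xF0 = 0x85.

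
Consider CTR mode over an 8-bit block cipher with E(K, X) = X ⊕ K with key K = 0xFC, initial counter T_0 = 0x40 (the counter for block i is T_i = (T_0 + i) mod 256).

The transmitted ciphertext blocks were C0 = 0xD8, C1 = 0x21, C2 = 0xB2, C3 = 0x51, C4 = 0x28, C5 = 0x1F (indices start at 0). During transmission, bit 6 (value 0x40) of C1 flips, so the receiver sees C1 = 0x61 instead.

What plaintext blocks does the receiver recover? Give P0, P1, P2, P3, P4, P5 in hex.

CTR decryption: S_i = E(K, T_i) where T_i is the counter for block i; P_i = C_i ⊕ S_i.
Only C1 changed, to 0x61. In CTR, a change in C_i flips the same bit in P_i only; the keystream is unaffected. Decrypting the received ciphertext:
P0: T = 0x40, S = E(K, T) = 0xBC; 0xD8 ⊕ 0xBC = 0x64.
P1: T = 0x41, S = E(K, T) = 0xBD; 0x61 ⊕ 0xBD = 0xDC.
P2: T = 0x42, S = E(K, T) = 0xBE; 0xB2 ⊕ 0xBE = 0x0C.
P3: T = 0x43, S = E(K, T) = 0xBF; 0x51 ⊕ 0xBF = 0xEE.
P4: T = 0x44, S = E(K, T) = 0xB8; 0x28 ⊕ 0xB8 = 0x90.
P5: T = 0x45, S = E(K, T) = 0xB9; 0x1F ⊕ 0xB9 = 0xA6.
Blocks that differ from the original plaintext: P1.

P0 = 0x64, P1 = 0xDC, P2 = 0x0C, P3 = 0xEE, P4 = 0x90, P5 = 0xA6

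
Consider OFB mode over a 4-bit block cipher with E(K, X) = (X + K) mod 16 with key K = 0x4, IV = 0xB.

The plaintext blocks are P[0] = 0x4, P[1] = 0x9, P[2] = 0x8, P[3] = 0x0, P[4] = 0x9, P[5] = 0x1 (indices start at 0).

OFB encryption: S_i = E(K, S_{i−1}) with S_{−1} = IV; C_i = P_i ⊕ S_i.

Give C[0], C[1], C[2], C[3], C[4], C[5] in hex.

C[0] = 0xB, C[1] = 0xA, C[2] = 0xF, C[3] = 0xB, C[4] = 0x6, C[5] = 0x2

C[0]: S = E(K, 0xB) = 0xF; 0x4 ⊕ 0xF = 0xB.
C[1]: S = E(K, 0xF) = 0x3; 0x9 ⊕ 0x3 = 0xA.
C[2]: S = E(K, 0x3) = 0x7; 0x8 ⊕ 0x7 = 0xF.
C[3]: S = E(K, 0x7) = 0xB; 0x0 ⊕ 0xB = 0xB.
C[4]: S = E(K, 0xB) = 0xF; 0x9 ⊕ 0xF = 0x6.
C[5]: S = E(K, 0xF) = 0x3; 0x1 ⊕ 0x3 = 0x2.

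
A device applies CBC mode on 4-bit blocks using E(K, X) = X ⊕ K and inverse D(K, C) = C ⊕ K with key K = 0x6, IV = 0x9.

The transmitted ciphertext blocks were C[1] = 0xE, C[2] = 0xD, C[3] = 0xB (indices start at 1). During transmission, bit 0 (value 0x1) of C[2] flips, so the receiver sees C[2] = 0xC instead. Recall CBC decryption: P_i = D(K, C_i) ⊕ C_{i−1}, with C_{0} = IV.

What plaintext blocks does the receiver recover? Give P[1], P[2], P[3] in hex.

Only C[2] changed, to 0xC. In CBC, a change in C_i garbles P_i and flips the same bit in P_{i+1}. Decrypting the received ciphertext:
P[1]: D(K, 0xE) = 0x8; 0x8 ⊕ 0x9 = 0x1.
P[2]: D(K, 0xC) = 0xA; 0xA ⊕ 0xE = 0x4.
P[3]: D(K, 0xB) = 0xD; 0xD ⊕ 0xC = 0x1.
Blocks that differ from the original plaintext: P[2], P[3].

P[1] = 0x1, P[2] = 0x4, P[3] = 0x1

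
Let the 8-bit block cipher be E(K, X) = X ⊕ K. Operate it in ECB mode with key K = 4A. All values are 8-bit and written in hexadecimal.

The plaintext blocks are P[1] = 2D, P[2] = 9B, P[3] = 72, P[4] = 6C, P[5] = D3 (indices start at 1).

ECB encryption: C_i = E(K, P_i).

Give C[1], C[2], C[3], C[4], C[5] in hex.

C[1]: E(K, 2D) = 67.
C[2]: E(K, 9B) = D1.
C[3]: E(K, 72) = 38.
C[4]: E(K, 6C) = 26.
C[5]: E(K, D3) = 99.

C[1] = 67, C[2] = D1, C[3] = 38, C[4] = 26, C[5] = 99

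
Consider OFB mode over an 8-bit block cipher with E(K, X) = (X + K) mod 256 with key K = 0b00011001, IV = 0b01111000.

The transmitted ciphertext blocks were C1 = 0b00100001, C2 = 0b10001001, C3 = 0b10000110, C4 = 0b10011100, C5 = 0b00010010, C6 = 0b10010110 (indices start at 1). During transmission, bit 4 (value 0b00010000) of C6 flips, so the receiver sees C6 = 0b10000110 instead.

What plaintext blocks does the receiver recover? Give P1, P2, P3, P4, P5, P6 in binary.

P1 = 0b10110000, P2 = 0b00100011, P3 = 0b01000101, P4 = 0b01000000, P5 = 0b11100111, P6 = 0b10001000

OFB decryption: S_i = E(K, S_{i−1}) with S_{0} = IV; P_i = C_i ⊕ S_i.
Only C6 changed, to 0b10000110. In OFB, a change in C_i flips the same bit in P_i only; the keystream is unaffected. Decrypting the received ciphertext:
P1: S = E(K, 0b01111000) = 0b10010001; 0b00100001 ⊕ 0b10010001 = 0b10110000.
P2: S = E(K, 0b10010001) = 0b10101010; 0b10001001 ⊕ 0b10101010 = 0b00100011.
P3: S = E(K, 0b10101010) = 0b11000011; 0b10000110 ⊕ 0b11000011 = 0b01000101.
P4: S = E(K, 0b11000011) = 0b11011100; 0b10011100 ⊕ 0b11011100 = 0b01000000.
P5: S = E(K, 0b11011100) = 0b11110101; 0b00010010 ⊕ 0b11110101 = 0b11100111.
P6: S = E(K, 0b11110101) = 0b00001110; 0b10000110 ⊕ 0b00001110 = 0b10001000.
Blocks that differ from the original plaintext: P6.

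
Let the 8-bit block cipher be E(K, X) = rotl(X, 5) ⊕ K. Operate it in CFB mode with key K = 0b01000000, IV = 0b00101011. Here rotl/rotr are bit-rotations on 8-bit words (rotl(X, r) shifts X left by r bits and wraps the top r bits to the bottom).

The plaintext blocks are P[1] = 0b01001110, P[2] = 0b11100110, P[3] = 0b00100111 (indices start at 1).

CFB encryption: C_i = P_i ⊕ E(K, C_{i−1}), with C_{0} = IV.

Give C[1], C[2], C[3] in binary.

C[1] = 0b01101011, C[2] = 0b11001011, C[3] = 0b00011110

C[1]: E(K, 0b00101011) = 0b00100101; 0b01001110 ⊕ 0b00100101 = 0b01101011.
C[2]: E(K, 0b01101011) = 0b00101101; 0b11100110 ⊕ 0b00101101 = 0b11001011.
C[3]: E(K, 0b11001011) = 0b00111001; 0b00100111 ⊕ 0b00111001 = 0b00011110.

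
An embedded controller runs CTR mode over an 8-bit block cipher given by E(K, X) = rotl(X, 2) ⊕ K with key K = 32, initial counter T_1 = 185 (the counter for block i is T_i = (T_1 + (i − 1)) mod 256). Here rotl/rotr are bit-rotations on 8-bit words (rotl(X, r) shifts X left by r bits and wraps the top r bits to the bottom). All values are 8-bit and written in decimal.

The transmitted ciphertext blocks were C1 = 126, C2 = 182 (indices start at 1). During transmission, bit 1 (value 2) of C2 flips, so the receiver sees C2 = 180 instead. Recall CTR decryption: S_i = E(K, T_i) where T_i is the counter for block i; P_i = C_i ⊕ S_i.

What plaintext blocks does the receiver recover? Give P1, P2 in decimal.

Only C2 changed, to 180. In CTR, a change in C_i flips the same bit in P_i only; the keystream is unaffected. Decrypting the received ciphertext:
P1: T = 185, S = E(K, T) = 198; 126 ⊕ 198 = 184.
P2: T = 186, S = E(K, T) = 202; 180 ⊕ 202 = 126.
Blocks that differ from the original plaintext: P2.

P1 = 184, P2 = 126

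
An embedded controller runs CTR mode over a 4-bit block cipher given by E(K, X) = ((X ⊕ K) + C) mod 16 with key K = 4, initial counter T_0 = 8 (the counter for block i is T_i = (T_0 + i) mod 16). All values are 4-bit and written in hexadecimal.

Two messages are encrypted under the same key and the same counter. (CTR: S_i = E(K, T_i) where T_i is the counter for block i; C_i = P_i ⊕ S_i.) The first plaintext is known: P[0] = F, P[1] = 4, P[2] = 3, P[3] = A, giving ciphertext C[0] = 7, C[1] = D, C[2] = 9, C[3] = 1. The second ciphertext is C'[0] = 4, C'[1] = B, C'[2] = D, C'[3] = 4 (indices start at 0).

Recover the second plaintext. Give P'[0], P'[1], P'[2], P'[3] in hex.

In CTR with a reused counter, both messages share the same keystream S_i, so C_i ⊕ C'_i = P_i ⊕ P'_i and thus P'_i = P_i ⊕ C_i ⊕ C'_i.
P'[0]: F ⊕ 7 ⊕ 4 = C.
P'[1]: 4 ⊕ D ⊕ B = 2.
P'[2]: 3 ⊕ 9 ⊕ D = 7.
P'[3]: A ⊕ 1 ⊕ 4 = F.

P'[0] = C, P'[1] = 2, P'[2] = 7, P'[3] = F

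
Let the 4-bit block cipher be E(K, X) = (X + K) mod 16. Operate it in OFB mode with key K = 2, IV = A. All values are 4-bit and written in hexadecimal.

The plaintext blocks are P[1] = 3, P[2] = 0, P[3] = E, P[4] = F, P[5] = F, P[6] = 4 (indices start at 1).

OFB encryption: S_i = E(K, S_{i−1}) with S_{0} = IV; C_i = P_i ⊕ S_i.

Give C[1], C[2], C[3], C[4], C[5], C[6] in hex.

C[1] = F, C[2] = E, C[3] = E, C[4] = D, C[5] = B, C[6] = 2

C[1]: S = E(K, A) = C; 3 ⊕ C = F.
C[2]: S = E(K, C) = E; 0 ⊕ E = E.
C[3]: S = E(K, E) = 0; E ⊕ 0 = E.
C[4]: S = E(K, 0) = 2; F ⊕ 2 = D.
C[5]: S = E(K, 2) = 4; F ⊕ 4 = B.
C[6]: S = E(K, 4) = 6; 4 ⊕ 6 = 2.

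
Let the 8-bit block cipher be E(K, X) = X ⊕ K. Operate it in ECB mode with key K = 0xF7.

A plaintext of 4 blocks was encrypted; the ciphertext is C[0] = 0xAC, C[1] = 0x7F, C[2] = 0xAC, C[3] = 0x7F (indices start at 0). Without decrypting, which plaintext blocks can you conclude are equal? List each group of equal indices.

P[0] = P[2]; P[1] = P[3]

ECB encrypts each block independently with the same key, so equal ciphertext blocks imply equal plaintext blocks.
C[0] = C[2] = 0xAC, so P[0] = P[2].
C[1] = C[3] = 0x7F, so P[1] = P[3].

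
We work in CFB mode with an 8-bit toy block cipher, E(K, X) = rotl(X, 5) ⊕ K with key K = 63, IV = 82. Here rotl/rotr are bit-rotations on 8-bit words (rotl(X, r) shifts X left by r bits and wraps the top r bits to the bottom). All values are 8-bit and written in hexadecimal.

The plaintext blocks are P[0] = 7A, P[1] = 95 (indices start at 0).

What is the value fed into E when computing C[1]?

49

CFB encryption: C_i = P_i ⊕ E(K, C_{i−1}), with C_{−1} = IV.
C[0]: E(K, 82) = 33; 7A ⊕ 33 = 49.
C[1]: E(K, 49) = 4A; 95 ⊕ 4A = DF.
So the input to E for block [1] is 49.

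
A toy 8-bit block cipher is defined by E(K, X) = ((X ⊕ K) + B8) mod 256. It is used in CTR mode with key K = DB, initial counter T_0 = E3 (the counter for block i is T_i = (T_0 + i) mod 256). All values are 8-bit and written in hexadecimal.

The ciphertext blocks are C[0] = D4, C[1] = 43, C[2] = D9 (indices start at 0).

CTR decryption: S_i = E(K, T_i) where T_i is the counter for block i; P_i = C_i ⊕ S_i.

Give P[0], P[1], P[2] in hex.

P[0]: T = E3, S = E(K, T) = F0; D4 ⊕ F0 = 24.
P[1]: T = E4, S = E(K, T) = F7; 43 ⊕ F7 = B4.
P[2]: T = E5, S = E(K, T) = F6; D9 ⊕ F6 = 2F.

P[0] = 24, P[1] = B4, P[2] = 2F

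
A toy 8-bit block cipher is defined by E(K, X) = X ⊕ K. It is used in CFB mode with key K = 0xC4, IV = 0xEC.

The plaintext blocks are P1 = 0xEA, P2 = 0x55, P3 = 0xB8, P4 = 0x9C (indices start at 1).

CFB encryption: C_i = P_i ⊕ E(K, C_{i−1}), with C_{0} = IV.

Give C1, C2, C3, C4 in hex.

C1 = 0xC2, C2 = 0x53, C3 = 0x2F, C4 = 0x77

C1: E(K, 0xEC) = 0x28; 0xEA ⊕ 0x28 = 0xC2.
C2: E(K, 0xC2) = 0x06; 0x55 ⊕ 0x06 = 0x53.
C3: E(K, 0x53) = 0x97; 0xB8 ⊕ 0x97 = 0x2F.
C4: E(K, 0x2F) = 0xEB; 0x9C ⊕ 0xEB = 0x77.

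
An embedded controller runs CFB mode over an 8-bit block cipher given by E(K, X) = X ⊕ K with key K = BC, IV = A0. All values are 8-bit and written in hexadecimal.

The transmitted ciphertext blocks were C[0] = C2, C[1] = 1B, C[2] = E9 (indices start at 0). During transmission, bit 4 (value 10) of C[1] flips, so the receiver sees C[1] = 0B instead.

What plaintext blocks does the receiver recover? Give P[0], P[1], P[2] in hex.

CFB decryption: P_i = C_i ⊕ E(K, C_{i−1}), with C_{−1} = IV.
Only C[1] changed, to 0B. In CFB, a change in C_i flips the same bit in P_i and garbles P_{i+1}. Decrypting the received ciphertext:
P[0]: E(K, A0) = 1C; C2 ⊕ 1C = DE.
P[1]: E(K, C2) = 7E; 0B ⊕ 7E = 75.
P[2]: E(K, 0B) = B7; E9 ⊕ B7 = 5E.
Blocks that differ from the original plaintext: P[1], P[2].

P[0] = DE, P[1] = 75, P[2] = 5E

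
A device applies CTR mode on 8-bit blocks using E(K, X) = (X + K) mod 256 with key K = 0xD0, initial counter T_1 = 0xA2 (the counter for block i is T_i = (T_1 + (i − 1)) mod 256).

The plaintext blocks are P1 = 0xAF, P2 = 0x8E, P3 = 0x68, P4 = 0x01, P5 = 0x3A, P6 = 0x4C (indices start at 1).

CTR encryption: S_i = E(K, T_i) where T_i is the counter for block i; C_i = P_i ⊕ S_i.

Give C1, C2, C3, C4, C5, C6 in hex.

C1 = 0xDD, C2 = 0xFD, C3 = 0x1C, C4 = 0x74, C5 = 0x4C, C6 = 0x3B

C1: T = 0xA2, S = E(K, T) = 0x72; 0xAF ⊕ 0x72 = 0xDD.
C2: T = 0xA3, S = E(K, T) = 0x73; 0x8E ⊕ 0x73 = 0xFD.
C3: T = 0xA4, S = E(K, T) = 0x74; 0x68 ⊕ 0x74 = 0x1C.
C4: T = 0xA5, S = E(K, T) = 0x75; 0x01 ⊕ 0x75 = 0x74.
C5: T = 0xA6, S = E(K, T) = 0x76; 0x3A ⊕ 0x76 = 0x4C.
C6: T = 0xA7, S = E(K, T) = 0x77; 0x4C ⊕ 0x77 = 0x3B.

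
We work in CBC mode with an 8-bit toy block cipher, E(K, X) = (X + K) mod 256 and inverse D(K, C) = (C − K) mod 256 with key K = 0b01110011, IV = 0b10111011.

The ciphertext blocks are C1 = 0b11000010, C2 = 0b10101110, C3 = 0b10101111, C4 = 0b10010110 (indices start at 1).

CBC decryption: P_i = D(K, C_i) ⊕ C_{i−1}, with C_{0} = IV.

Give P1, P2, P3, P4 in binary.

P1 = 0b11110100, P2 = 0b11111001, P3 = 0b10010010, P4 = 0b10001100

P1: D(K, 0b11000010) = 0b01001111; 0b01001111 ⊕ 0b10111011 = 0b11110100.
P2: D(K, 0b10101110) = 0b00111011; 0b00111011 ⊕ 0b11000010 = 0b11111001.
P3: D(K, 0b10101111) = 0b00111100; 0b00111100 ⊕ 0b10101110 = 0b10010010.
P4: D(K, 0b10010110) = 0b00100011; 0b00100011 ⊕ 0b10101111 = 0b10001100.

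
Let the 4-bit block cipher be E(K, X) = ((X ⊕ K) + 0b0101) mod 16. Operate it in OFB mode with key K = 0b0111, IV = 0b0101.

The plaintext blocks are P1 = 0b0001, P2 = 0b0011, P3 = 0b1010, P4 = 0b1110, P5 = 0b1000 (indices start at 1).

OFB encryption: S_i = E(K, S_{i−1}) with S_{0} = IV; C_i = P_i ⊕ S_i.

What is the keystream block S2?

C1: S = E(K, 0b0101) = 0b0111; 0b0001 ⊕ 0b0111 = 0b0110.
C2: S = E(K, 0b0111) = 0b0101; 0b0011 ⊕ 0b0101 = 0b0110.
So S2 = 0b0101.

0b0101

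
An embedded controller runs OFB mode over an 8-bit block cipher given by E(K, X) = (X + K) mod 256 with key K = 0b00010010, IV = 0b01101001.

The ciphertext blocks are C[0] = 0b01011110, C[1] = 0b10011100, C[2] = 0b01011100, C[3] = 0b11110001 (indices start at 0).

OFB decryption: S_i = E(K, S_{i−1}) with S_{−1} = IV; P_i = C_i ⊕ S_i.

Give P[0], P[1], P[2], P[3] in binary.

P[0]: S = E(K, 0b01101001) = 0b01111011; 0b01011110 ⊕ 0b01111011 = 0b00100101.
P[1]: S = E(K, 0b01111011) = 0b10001101; 0b10011100 ⊕ 0b10001101 = 0b00010001.
P[2]: S = E(K, 0b10001101) = 0b10011111; 0b01011100 ⊕ 0b10011111 = 0b11000011.
P[3]: S = E(K, 0b10011111) = 0b10110001; 0b11110001 ⊕ 0b10110001 = 0b01000000.

P[0] = 0b00100101, P[1] = 0b00010001, P[2] = 0b11000011, P[3] = 0b01000000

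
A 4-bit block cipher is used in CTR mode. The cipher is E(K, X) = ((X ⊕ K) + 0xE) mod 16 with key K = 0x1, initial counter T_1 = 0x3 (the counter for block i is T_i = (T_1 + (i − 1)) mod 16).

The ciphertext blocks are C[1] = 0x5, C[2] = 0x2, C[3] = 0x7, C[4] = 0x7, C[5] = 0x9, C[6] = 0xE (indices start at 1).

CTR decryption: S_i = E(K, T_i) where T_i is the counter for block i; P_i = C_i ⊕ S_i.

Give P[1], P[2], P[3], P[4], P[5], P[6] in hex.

P[1] = 0x5, P[2] = 0x1, P[3] = 0x5, P[4] = 0x2, P[5] = 0xD, P[6] = 0x9

P[1]: T = 0x3, S = E(K, T) = 0x0; 0x5 ⊕ 0x0 = 0x5.
P[2]: T = 0x4, S = E(K, T) = 0x3; 0x2 ⊕ 0x3 = 0x1.
P[3]: T = 0x5, S = E(K, T) = 0x2; 0x7 ⊕ 0x2 = 0x5.
P[4]: T = 0x6, S = E(K, T) = 0x5; 0x7 ⊕ 0x5 = 0x2.
P[5]: T = 0x7, S = E(K, T) = 0x4; 0x9 ⊕ 0x4 = 0xD.
P[6]: T = 0x8, S = E(K, T) = 0x7; 0xE ⊕ 0x7 = 0x9.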